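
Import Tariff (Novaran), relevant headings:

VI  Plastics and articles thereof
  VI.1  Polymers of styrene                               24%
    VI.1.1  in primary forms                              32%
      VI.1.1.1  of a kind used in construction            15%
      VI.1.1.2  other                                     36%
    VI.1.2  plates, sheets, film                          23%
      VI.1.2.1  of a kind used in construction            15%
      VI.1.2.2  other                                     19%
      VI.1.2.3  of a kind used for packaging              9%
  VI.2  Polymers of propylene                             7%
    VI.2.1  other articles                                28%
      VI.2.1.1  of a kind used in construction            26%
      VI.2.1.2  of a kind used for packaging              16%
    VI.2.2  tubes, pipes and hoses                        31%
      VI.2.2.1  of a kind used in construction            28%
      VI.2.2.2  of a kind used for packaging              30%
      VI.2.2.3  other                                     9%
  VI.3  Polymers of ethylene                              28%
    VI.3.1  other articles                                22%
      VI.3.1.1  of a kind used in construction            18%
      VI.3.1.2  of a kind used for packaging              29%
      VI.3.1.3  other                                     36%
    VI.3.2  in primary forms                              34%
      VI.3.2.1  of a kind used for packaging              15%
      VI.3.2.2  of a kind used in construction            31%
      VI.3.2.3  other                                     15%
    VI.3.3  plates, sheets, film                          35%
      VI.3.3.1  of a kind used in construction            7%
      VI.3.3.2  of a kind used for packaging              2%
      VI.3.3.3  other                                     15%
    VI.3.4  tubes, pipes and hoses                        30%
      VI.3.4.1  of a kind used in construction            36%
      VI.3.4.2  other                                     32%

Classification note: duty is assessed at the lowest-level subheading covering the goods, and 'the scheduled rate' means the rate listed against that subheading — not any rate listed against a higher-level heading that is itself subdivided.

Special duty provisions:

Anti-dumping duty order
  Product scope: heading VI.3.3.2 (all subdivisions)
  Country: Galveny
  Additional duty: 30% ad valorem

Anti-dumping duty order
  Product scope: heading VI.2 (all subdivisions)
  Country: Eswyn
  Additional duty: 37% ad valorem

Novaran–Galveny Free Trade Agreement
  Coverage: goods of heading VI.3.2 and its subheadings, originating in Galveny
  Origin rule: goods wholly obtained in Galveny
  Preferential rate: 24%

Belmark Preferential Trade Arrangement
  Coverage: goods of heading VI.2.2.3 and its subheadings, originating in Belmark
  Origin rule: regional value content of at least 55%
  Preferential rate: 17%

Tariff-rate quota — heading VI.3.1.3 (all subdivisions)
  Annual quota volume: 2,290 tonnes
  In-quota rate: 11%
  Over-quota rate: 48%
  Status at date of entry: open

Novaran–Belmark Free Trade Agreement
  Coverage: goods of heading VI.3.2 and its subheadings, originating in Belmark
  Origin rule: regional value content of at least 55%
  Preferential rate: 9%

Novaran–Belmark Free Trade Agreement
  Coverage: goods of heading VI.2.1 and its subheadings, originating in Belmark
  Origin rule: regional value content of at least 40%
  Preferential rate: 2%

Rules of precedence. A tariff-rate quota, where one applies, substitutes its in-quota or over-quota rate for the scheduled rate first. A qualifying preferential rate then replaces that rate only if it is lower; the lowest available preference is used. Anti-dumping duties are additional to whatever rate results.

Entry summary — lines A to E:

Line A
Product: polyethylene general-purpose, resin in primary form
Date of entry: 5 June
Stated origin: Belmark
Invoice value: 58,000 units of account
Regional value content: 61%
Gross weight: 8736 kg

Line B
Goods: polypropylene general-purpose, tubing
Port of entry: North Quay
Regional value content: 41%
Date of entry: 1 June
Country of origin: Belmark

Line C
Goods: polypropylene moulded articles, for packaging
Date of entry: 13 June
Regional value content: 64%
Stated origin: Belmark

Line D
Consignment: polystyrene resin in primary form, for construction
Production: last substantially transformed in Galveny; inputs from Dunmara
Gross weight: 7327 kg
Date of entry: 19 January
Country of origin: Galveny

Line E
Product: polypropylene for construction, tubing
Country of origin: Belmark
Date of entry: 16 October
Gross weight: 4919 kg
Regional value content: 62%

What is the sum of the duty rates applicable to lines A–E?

63%

Line A: polyethylene → VI.3; resin in primary form → VI.3.2; general-purpose → VI.3.2.3. Scheduled 15%. Belmark agreement on VI.2.2.3: VI.3.2.3 not covered; Belmark agreement on VI.3.2: RVC ≥ 55% → 9% available; Belmark agreement on VI.2.1: VI.3.2.3 not covered; preferential 9%. → 9%.
Line B: polypropylene → VI.2; tubing → VI.2.2; general-purpose → VI.2.2.3. Scheduled 9%. Belmark agreement on VI.2.2.3: RVC < 55%; Belmark agreement on VI.3.2: VI.2.2.3 not covered; Belmark agreement on VI.2.1: VI.2.2.3 not covered. → 9%.
Line C: polypropylene → VI.2; moulded articles → VI.2.1; for packaging → VI.2.1.2. Scheduled 16%. Belmark agreement on VI.2.2.3: VI.2.1.2 not covered; Belmark agreement on VI.3.2: VI.2.1.2 not covered; Belmark agreement on VI.2.1: RVC ≥ 40% → 2% available; preferential 2%. → 2%.
Line D: polystyrene → VI.1; resin in primary form → VI.1.1; for construction → VI.1.1.1. Scheduled 15%. Galveny agreement on VI.3.2: VI.1.1.1 not covered. → 15%.
Line E: polypropylene → VI.2; tubing → VI.2.2; for construction → VI.2.2.1. Scheduled 28%. Belmark agreement on VI.2.2.3: VI.2.2.1 not covered; Belmark agreement on VI.3.2: VI.2.2.1 not covered; Belmark agreement on VI.2.1: VI.2.2.1 not covered. → 28%.
Sum: 9% + 9% + 2% + 15% + 28% = 63%.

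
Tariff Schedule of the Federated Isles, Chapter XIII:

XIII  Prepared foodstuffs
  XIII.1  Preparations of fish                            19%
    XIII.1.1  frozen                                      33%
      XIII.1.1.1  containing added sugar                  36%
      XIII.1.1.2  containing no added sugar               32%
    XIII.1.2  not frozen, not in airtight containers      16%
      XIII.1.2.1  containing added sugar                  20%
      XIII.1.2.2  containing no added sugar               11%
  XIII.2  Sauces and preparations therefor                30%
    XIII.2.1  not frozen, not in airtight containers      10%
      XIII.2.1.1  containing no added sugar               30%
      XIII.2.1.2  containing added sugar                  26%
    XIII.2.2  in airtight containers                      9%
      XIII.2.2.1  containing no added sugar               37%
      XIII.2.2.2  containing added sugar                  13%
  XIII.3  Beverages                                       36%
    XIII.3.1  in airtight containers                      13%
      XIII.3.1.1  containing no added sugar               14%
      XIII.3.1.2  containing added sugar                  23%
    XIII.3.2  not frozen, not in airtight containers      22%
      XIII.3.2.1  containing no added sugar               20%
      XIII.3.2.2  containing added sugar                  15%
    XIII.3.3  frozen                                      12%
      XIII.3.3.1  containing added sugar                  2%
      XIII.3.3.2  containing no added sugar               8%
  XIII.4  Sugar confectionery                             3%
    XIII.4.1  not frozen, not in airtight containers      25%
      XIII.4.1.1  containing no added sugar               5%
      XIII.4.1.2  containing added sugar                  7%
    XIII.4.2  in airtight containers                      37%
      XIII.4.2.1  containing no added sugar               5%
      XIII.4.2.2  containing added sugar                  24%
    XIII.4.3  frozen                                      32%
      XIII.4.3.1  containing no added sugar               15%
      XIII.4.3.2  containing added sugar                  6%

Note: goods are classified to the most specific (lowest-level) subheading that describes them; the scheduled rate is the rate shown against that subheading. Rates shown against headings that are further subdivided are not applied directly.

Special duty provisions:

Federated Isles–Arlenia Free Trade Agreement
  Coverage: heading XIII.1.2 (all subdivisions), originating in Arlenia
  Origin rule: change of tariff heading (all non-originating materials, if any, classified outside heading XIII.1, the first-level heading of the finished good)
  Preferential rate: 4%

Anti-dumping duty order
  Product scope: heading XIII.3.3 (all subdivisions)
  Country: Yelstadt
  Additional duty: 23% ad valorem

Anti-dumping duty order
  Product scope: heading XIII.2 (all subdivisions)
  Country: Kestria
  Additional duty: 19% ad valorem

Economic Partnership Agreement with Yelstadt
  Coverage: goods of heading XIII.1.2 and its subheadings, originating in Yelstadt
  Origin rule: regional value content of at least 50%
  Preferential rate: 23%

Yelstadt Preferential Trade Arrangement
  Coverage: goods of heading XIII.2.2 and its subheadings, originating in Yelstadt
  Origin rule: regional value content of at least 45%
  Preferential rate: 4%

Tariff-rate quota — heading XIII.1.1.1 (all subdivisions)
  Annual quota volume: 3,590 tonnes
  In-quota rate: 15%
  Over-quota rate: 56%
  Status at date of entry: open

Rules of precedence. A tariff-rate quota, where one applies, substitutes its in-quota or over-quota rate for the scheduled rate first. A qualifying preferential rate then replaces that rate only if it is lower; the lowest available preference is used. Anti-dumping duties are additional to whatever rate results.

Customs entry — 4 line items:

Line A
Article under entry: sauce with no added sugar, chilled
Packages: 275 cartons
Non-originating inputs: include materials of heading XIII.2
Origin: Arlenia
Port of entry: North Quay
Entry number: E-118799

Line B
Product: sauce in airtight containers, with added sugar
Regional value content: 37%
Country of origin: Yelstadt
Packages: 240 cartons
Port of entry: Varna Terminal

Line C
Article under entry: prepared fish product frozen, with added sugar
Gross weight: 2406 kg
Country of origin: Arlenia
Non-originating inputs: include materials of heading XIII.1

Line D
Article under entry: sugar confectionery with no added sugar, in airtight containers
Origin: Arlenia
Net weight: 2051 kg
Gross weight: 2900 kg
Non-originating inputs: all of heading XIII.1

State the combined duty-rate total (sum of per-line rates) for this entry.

63%

Line A: sauce → XIII.2; chilled → XIII.2.1; with no added sugar → XIII.2.1.1. Scheduled 30%. Arlenia agreement on XIII.1.2: XIII.2.1.1 not covered. → 30%.
Line B: sauce → XIII.2; in airtight containers → XIII.2.2; with added sugar → XIII.2.2.2. Scheduled 13%. Yelstadt agreement on XIII.1.2: XIII.2.2.2 not covered; Yelstadt agreement on XIII.2.2: RVC < 45%. → 13%.
Line C: prepared fish product → XIII.1; frozen → XIII.1.1; with added sugar → XIII.1.1.1. Scheduled 36%. quota on XIII.1.1.1 open → in-quota 15%; Arlenia agreement on XIII.1.2: XIII.1.1.1 not covered. → 15%.
Line D: sugar confectionery → XIII.4; in airtight containers → XIII.4.2; with no added sugar → XIII.4.2.1. Scheduled 5%. Arlenia agreement on XIII.1.2: XIII.4.2.1 not covered. → 5%.
Sum: 30% + 13% + 15% + 5% = 63%.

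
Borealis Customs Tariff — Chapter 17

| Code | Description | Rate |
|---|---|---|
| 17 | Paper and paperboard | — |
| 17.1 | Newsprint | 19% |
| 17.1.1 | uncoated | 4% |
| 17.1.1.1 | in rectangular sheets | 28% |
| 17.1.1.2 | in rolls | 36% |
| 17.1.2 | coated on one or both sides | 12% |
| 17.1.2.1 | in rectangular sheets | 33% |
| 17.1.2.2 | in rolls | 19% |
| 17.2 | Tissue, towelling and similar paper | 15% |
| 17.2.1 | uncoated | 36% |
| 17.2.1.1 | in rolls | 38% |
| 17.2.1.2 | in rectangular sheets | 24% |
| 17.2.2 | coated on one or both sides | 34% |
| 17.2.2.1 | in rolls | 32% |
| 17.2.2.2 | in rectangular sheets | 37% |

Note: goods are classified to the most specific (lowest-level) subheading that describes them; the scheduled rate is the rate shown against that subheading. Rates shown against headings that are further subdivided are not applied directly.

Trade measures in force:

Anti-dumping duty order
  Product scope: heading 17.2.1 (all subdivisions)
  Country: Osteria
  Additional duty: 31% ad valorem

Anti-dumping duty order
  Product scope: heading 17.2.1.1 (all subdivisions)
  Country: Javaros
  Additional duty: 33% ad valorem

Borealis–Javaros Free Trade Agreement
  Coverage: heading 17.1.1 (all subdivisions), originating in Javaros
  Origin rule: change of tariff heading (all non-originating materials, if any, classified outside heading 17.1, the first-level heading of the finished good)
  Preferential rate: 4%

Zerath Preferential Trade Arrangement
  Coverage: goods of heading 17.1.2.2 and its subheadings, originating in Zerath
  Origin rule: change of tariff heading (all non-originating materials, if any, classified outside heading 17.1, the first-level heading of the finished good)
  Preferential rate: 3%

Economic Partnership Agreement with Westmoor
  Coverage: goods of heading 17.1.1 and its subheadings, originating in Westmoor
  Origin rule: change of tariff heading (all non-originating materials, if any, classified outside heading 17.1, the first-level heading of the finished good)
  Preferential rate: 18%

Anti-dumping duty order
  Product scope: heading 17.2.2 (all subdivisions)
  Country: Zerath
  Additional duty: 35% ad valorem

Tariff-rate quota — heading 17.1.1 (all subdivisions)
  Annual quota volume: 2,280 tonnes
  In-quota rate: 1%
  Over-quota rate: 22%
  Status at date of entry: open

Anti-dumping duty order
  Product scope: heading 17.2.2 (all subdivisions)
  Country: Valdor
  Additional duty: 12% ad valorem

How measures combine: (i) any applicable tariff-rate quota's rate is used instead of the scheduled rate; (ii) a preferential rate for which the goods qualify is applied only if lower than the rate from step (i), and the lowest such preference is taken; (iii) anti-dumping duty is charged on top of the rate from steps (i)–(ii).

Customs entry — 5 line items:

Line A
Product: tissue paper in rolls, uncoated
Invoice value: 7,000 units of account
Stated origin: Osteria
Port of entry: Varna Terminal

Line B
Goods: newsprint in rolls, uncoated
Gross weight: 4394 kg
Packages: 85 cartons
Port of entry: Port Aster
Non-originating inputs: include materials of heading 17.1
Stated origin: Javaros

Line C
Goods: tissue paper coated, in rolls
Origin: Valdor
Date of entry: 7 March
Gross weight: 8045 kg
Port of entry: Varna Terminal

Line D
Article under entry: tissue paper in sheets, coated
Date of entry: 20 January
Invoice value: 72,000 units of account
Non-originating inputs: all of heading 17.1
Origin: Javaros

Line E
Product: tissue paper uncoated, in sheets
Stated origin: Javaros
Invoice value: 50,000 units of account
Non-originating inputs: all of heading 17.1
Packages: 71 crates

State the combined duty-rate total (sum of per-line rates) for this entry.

Line A: tissue paper → 17.2; uncoated → 17.2.1; in rolls → 17.2.1.1. Scheduled 38%. anti-dumping (Osteria, 17.2.1): +31%; total 38% + 31% = 69%. → 69%.
Line B: newsprint → 17.1; uncoated → 17.1.1; in rolls → 17.1.1.2. Scheduled 36%. quota on 17.1.1 open → in-quota 1%; Javaros agreement on 17.1.1: CTH not met. → 1%.
Line C: tissue paper → 17.2; coated → 17.2.2; in rolls → 17.2.2.1. Scheduled 32%. anti-dumping (Valdor, 17.2.2): +12%; total 32% + 12% = 44%. → 44%.
Line D: tissue paper → 17.2; coated → 17.2.2; in sheets → 17.2.2.2. Scheduled 37%. Javaros agreement on 17.1.1: 17.2.2.2 not covered. → 37%.
Line E: tissue paper → 17.2; uncoated → 17.2.1; in sheets → 17.2.1.2. Scheduled 24%. Javaros agreement on 17.1.1: 17.2.1.2 not covered. → 24%.
Sum: 69% + 1% + 44% + 37% + 24% = 175%.

175%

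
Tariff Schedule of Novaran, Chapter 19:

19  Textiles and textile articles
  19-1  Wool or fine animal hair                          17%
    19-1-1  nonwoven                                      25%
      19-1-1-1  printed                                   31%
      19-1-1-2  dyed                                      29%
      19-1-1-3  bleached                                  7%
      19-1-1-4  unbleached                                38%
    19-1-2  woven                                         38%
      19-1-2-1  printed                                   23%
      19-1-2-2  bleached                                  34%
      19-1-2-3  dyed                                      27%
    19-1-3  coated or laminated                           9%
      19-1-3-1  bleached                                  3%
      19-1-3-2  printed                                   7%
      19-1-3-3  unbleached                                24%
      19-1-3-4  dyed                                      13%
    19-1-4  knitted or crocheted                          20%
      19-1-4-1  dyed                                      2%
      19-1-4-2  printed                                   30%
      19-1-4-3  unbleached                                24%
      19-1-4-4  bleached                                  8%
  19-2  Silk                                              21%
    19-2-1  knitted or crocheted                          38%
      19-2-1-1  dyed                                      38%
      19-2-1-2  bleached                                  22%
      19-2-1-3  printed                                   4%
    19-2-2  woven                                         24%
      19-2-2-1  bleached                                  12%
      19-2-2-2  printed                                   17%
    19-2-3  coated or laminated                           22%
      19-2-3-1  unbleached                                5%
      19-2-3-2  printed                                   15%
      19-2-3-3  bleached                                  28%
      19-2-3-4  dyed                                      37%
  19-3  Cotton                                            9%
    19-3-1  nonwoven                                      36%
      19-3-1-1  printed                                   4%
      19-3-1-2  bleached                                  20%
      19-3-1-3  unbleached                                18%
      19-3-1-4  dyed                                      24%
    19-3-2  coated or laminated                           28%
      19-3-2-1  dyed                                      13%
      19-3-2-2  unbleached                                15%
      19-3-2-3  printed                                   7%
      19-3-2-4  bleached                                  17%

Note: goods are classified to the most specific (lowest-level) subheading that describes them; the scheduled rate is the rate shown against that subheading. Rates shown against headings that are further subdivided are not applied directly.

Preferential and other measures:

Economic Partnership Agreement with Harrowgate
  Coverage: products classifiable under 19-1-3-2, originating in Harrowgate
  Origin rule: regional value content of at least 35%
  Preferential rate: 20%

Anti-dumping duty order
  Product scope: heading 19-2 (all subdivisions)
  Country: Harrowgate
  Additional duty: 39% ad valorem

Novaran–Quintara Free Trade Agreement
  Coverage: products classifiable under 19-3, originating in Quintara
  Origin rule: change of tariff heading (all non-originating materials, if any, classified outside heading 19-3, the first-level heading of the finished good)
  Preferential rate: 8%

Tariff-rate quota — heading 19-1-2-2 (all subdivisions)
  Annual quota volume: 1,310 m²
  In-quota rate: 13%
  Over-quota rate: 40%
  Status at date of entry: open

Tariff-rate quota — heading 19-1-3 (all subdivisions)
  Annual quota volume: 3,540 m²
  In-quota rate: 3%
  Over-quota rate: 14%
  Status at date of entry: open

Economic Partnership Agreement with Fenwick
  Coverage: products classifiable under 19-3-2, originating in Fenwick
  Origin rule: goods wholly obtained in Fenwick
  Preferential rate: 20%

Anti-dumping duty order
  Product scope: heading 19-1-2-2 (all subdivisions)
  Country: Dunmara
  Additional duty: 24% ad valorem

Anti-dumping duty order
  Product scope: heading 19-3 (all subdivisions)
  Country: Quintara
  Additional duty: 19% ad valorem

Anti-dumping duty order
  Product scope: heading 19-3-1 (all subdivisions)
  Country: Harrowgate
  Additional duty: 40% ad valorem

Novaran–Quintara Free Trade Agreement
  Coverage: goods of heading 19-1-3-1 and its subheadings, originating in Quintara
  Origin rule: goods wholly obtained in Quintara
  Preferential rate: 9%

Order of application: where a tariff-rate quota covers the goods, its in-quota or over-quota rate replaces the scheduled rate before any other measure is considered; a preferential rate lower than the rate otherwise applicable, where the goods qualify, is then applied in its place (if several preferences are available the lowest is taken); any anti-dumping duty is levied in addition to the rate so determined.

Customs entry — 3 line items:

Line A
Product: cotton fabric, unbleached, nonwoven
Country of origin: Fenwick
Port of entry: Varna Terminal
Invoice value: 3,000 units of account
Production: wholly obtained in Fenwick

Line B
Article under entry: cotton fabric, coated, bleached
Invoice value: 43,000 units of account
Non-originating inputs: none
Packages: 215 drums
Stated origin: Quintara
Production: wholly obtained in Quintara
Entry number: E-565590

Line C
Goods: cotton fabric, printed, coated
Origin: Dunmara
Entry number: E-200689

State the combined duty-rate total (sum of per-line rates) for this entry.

Line A: cotton → 19-3; nonwoven → 19-3-1; unbleached → 19-3-1-3. Scheduled 18%. Fenwick agreement on 19-3-2: 19-3-1-3 not covered. → 18%.
Line B: cotton → 19-3; coated → 19-3-2; bleached → 19-3-2-4. Scheduled 17%. Quintara agreement on 19-3: CTH met → 8% available; Quintara agreement on 19-1-3-1: 19-3-2-4 not covered; preferential 8%; anti-dumping (Quintara, 19-3): +19%; total 8% + 19% = 27%. → 27%.
Line C: cotton → 19-3; coated → 19-3-2; printed → 19-3-2-3. Scheduled 7%. No special measure applies. → 7%.
Sum: 18% + 27% + 7% = 52%.

52%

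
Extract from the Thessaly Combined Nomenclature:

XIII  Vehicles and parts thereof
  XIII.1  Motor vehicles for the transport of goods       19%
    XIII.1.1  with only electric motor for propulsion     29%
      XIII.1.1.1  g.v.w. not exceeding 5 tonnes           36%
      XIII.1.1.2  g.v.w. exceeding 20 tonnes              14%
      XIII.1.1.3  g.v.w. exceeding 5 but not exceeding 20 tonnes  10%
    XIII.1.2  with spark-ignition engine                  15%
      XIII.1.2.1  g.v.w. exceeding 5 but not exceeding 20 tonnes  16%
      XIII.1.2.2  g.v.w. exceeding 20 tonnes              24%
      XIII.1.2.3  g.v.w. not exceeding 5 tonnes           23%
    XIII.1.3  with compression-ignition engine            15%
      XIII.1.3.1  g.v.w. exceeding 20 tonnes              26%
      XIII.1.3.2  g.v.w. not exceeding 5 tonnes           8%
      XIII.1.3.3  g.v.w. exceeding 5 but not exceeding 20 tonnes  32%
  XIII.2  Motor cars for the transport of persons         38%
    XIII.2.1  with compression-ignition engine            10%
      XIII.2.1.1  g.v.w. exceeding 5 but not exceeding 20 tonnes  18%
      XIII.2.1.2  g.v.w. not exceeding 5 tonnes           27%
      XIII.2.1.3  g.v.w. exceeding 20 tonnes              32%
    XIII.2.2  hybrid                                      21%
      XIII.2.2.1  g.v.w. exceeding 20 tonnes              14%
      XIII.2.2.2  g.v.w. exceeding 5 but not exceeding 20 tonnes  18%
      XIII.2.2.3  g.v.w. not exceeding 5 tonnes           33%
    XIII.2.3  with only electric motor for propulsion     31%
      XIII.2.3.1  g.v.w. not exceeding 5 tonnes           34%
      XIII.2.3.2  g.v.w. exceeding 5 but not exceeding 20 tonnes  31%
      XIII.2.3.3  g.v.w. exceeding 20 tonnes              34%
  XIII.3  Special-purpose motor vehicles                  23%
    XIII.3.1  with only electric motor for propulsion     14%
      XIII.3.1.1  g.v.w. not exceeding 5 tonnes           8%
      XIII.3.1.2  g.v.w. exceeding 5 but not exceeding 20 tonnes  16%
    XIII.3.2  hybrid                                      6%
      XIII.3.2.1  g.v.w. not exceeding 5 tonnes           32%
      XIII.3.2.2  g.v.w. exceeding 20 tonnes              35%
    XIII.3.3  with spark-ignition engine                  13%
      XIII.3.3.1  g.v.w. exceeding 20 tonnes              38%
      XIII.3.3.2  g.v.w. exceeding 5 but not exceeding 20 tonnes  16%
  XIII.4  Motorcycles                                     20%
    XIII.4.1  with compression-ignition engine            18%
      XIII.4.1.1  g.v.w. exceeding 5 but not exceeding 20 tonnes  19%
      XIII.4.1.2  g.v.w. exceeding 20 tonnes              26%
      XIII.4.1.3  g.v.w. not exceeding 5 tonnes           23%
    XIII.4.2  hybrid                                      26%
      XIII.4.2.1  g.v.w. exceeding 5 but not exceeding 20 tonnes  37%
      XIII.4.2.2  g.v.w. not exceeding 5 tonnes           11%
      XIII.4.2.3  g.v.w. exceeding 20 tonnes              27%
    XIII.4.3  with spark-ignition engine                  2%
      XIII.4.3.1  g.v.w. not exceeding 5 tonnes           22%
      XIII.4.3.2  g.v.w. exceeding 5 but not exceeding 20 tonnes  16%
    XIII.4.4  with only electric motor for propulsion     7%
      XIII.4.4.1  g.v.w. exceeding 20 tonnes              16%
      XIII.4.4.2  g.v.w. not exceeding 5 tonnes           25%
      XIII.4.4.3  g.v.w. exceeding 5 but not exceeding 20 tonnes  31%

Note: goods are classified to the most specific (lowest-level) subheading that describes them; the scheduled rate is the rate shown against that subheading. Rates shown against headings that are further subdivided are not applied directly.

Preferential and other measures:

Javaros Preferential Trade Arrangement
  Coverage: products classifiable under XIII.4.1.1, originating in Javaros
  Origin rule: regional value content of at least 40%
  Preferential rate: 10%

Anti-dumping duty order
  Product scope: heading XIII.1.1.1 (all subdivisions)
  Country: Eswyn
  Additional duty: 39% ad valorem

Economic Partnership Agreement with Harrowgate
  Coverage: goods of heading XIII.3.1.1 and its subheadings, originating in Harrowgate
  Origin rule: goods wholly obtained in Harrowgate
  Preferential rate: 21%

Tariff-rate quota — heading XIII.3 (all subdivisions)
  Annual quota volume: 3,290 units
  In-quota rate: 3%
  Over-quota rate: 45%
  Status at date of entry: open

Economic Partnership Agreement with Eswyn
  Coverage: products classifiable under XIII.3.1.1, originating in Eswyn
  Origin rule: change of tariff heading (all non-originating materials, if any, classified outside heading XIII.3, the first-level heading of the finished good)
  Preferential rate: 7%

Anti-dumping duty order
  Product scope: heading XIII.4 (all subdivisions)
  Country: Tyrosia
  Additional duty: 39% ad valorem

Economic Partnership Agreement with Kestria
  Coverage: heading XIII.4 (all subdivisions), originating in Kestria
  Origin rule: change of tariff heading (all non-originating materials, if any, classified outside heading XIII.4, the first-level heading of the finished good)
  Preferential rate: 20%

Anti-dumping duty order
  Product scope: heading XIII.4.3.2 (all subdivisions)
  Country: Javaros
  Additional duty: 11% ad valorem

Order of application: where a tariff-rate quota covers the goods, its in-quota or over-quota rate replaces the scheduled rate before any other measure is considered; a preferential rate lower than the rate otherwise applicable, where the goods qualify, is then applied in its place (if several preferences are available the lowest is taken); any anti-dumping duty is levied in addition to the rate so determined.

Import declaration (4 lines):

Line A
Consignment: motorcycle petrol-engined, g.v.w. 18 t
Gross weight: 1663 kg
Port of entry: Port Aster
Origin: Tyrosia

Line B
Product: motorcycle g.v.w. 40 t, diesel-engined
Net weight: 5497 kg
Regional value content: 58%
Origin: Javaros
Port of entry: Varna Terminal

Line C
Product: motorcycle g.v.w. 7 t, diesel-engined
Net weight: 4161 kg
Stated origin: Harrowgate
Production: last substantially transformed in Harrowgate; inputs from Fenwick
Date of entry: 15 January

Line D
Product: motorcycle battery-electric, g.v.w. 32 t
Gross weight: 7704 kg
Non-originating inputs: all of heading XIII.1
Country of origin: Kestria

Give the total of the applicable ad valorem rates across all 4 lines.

Line A: motorcycle → XIII.4; petrol-engined → XIII.4.3; g.v.w. 18 t → XIII.4.3.2. Scheduled 16%. anti-dumping (Tyrosia, XIII.4): +39%; total 16% + 39% = 55%. → 55%.
Line B: motorcycle → XIII.4; diesel-engined → XIII.4.1; g.v.w. 40 t → XIII.4.1.2. Scheduled 26%. Javaros agreement on XIII.4.1.1: XIII.4.1.2 not covered. → 26%.
Line C: motorcycle → XIII.4; diesel-engined → XIII.4.1; g.v.w. 7 t → XIII.4.1.1. Scheduled 19%. Harrowgate agreement on XIII.3.1.1: XIII.4.1.1 not covered. → 19%.
Line D: motorcycle → XIII.4; battery-electric → XIII.4.4; g.v.w. 32 t → XIII.4.4.1. Scheduled 16%. Kestria agreement on XIII.4: CTH met → 20% available; preference 20% not lower than 16% → no reduction. → 16%.
Sum: 55% + 26% + 19% + 16% = 116%.

116%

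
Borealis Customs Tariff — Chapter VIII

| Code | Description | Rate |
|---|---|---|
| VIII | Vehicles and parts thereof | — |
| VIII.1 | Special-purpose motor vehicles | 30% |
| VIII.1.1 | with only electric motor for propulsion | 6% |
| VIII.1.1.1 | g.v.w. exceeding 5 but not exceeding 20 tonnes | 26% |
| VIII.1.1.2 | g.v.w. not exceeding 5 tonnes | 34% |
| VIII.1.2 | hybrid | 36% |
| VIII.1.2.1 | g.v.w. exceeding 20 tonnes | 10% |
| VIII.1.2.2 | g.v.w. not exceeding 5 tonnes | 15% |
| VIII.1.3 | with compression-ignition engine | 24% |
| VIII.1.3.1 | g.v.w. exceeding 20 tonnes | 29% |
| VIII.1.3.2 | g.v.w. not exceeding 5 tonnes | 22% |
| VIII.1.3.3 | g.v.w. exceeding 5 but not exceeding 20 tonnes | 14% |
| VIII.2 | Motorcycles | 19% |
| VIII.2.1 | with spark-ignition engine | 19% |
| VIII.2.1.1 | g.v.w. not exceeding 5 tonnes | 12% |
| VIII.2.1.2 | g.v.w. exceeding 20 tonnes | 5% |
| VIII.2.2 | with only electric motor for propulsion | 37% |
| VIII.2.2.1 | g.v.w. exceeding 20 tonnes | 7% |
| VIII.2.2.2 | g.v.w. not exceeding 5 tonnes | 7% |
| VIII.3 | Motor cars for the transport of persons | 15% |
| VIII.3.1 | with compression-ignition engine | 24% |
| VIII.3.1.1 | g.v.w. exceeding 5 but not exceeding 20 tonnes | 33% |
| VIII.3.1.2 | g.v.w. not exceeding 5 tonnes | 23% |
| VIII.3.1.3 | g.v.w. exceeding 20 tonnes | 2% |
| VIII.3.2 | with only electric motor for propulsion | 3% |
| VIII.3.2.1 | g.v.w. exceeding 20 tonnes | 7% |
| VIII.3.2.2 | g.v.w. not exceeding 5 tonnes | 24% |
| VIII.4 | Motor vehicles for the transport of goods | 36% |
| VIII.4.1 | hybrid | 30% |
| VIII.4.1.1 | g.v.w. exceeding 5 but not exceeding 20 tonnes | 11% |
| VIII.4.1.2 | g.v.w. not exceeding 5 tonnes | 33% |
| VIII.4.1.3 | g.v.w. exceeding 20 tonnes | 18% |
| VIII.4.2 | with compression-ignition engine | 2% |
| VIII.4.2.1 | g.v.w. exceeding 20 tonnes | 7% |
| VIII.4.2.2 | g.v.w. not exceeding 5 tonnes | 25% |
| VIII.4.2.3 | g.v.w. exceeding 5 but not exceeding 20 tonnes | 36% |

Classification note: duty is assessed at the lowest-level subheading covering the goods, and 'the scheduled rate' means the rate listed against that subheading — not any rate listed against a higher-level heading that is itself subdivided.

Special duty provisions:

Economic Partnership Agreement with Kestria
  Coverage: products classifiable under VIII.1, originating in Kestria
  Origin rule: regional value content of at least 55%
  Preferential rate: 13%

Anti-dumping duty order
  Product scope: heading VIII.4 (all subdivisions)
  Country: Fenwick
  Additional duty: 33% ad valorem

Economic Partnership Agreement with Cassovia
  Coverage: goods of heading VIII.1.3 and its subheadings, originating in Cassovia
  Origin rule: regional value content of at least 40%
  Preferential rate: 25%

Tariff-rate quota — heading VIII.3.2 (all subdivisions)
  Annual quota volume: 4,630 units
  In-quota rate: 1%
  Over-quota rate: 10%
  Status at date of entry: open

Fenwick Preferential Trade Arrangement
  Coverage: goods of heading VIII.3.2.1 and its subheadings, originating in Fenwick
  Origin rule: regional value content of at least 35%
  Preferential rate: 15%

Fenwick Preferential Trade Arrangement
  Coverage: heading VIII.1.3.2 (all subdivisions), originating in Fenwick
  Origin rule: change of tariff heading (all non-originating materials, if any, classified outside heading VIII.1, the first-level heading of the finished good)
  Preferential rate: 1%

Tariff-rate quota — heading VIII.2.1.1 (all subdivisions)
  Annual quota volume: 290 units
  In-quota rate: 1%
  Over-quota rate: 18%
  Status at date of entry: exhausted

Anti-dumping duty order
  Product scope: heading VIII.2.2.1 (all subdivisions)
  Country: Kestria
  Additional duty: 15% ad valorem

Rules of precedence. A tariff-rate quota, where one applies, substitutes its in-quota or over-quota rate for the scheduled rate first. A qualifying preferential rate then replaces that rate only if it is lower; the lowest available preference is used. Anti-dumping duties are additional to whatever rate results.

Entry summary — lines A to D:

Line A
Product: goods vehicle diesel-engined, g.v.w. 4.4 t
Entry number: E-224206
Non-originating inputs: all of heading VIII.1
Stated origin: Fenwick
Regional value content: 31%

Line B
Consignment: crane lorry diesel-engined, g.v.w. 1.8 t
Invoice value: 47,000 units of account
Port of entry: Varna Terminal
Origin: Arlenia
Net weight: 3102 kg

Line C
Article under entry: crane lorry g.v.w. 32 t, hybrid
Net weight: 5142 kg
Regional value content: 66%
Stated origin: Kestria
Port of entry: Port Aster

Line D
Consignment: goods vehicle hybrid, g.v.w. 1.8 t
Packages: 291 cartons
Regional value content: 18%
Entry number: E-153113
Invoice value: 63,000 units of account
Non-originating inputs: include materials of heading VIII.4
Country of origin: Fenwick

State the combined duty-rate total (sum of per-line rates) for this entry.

156%

Line A: goods vehicle → VIII.4; diesel-engined → VIII.4.2; g.v.w. 4.4 t → VIII.4.2.2. Scheduled 25%. Fenwick agreement on VIII.3.2.1: VIII.4.2.2 not covered; Fenwick agreement on VIII.1.3.2: VIII.4.2.2 not covered; anti-dumping (Fenwick, VIII.4): +33%; total 25% + 33% = 58%. → 58%.
Line B: crane lorry → VIII.1; diesel-engined → VIII.1.3; g.v.w. 1.8 t → VIII.1.3.2. Scheduled 22%. No special measure applies. → 22%.
Line C: crane lorry → VIII.1; hybrid → VIII.1.2; g.v.w. 32 t → VIII.1.2.1. Scheduled 10%. Kestria agreement on VIII.1: RVC ≥ 55% → 13% available; preference 13% not lower than 10% → no reduction. → 10%.
Line D: goods vehicle → VIII.4; hybrid → VIII.4.1; g.v.w. 1.8 t → VIII.4.1.2. Scheduled 33%. Fenwick agreement on VIII.3.2.1: VIII.4.1.2 not covered; Fenwick agreement on VIII.1.3.2: VIII.4.1.2 not covered; anti-dumping (Fenwick, VIII.4): +33%; total 33% + 33% = 66%. → 66%.
Sum: 58% + 22% + 10% + 66% = 156%.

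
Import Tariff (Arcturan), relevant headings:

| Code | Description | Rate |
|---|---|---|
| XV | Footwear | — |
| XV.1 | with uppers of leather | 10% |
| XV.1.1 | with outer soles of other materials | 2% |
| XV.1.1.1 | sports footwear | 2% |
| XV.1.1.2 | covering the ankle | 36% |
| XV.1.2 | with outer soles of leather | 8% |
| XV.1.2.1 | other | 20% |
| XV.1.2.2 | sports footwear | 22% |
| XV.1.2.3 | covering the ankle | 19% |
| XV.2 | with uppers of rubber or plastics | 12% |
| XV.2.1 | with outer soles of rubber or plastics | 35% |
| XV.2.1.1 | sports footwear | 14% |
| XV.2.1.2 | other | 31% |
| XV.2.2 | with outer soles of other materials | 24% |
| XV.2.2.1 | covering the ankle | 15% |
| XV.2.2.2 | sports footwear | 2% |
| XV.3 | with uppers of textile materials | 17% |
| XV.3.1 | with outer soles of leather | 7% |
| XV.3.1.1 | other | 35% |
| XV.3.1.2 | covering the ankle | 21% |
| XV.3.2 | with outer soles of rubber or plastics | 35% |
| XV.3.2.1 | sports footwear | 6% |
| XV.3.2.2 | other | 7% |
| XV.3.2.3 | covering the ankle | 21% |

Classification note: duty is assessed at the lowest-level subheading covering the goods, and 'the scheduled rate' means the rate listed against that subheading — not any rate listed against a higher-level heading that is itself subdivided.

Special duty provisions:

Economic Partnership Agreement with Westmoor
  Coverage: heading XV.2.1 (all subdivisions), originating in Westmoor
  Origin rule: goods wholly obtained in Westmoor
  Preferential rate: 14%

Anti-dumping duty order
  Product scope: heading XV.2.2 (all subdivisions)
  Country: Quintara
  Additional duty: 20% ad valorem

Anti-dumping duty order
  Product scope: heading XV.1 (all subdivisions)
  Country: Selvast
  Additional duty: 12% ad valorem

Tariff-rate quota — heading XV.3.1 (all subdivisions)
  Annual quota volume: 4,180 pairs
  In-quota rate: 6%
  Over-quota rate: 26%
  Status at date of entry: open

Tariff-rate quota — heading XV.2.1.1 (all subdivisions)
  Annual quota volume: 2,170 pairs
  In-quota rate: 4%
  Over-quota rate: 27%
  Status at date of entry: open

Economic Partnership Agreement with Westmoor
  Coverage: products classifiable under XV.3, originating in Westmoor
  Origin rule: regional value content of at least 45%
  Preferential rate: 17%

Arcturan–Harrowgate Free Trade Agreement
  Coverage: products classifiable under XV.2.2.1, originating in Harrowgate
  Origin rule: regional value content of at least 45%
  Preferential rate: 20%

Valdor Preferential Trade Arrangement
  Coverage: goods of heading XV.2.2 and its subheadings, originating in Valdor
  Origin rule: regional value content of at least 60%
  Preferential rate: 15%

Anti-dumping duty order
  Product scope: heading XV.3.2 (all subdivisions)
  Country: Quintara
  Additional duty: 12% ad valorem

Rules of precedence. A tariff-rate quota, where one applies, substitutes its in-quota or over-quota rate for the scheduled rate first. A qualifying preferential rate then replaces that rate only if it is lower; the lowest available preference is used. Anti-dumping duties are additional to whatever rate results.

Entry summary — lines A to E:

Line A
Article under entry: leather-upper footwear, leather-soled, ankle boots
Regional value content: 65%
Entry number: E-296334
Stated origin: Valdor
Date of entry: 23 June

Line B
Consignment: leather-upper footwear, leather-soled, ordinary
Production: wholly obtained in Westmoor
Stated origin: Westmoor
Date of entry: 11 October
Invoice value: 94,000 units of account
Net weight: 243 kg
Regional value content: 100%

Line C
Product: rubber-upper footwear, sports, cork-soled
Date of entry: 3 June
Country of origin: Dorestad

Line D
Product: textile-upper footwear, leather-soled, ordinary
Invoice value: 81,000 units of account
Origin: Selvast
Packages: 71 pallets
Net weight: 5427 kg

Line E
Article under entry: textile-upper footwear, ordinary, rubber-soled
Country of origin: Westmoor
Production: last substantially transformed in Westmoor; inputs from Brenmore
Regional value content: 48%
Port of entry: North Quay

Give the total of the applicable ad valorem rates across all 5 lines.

54%

Line A: leather-upper → XV.1; leather-soled → XV.1.2; ankle boots → XV.1.2.3. Scheduled 19%. Valdor agreement on XV.2.2: XV.1.2.3 not covered. → 19%.
Line B: leather-upper → XV.1; leather-soled → XV.1.2; ordinary → XV.1.2.1. Scheduled 20%. Westmoor agreement on XV.2.1: XV.1.2.1 not covered; Westmoor agreement on XV.3: XV.1.2.1 not covered. → 20%.
Line C: rubber-upper → XV.2; cork-soled → XV.2.2; sports → XV.2.2.2. Scheduled 2%. No special measure applies. → 2%.
Line D: textile-upper → XV.3; leather-soled → XV.3.1; ordinary → XV.3.1.1. Scheduled 35%. quota on XV.3.1 open → in-quota 6%. → 6%.
Line E: textile-upper → XV.3; rubber-soled → XV.3.2; ordinary → XV.3.2.2. Scheduled 7%. Westmoor agreement on XV.2.1: XV.3.2.2 not covered; Westmoor agreement on XV.3: RVC ≥ 45% → 17% available; preference 17% not lower than 7% → no reduction. → 7%.
Sum: 19% + 20% + 2% + 6% + 7% = 54%.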